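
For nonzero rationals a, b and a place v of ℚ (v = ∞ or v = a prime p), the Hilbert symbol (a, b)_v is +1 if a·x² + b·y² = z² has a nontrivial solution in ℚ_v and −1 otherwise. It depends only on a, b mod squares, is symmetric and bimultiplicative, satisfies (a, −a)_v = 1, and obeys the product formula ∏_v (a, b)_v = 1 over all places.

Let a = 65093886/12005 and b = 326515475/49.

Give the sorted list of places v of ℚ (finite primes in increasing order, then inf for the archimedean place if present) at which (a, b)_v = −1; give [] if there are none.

(a, b) ≡ (2470, 299) mod (ℚ^×)²; places V = {2, 3, 5, 7, 11, 13, 19, 23, ∞}.
(a,b)_5: α=-1, u≡1; β=2, v≡1 (mod 5); (1|5)=+1, (1|5)=+1; sign (−1)^0·+1^2·+1^-1 = +1.
(a,b)_13: α=1, u≡2; β=1, v≡12 (mod 13); (2|13)=-1, (12|13)=+1; sign (−1)^0·-1^1·+1^1 = -1.
(a,b)_19: α=1, u≡16; β=2, v≡12 (mod 19); (16|19)=+1, (12|19)=-1; sign (−1)^0·+1^2·-1^1 = -1.
(a,b)_2: α=1, β=0; u≡3, v≡3 (mod 8); ε(u)ε(v)=1·1, αω(v)=1·1, βω(u)=0·1; sum ≡ 0  ⇒  +1.
(a,b)_3: α=2, u≡1; β=0, v≡2 (mod 3); (1|3)=+1, (2|3)=-1; sign (−1)^0·+1^0·-1^2 = +1.
(a,b)_7: α=-4, u≡5; β=-2, v≡6 (mod 7); (5|7)=-1, (6|7)=-1; sign (−1)^0·-1^-2·-1^-4 = +1.
(a,b)_∞: sgn(2470)=+, sgn(299)=+, so +1.
(a,b)_23: α=0, u≡1; β=1, v≡4 (mod 23); (1|23)=+1, (4|23)=+1; sign (−1)^0·+1^1·+1^0 = +1.
(a,b)_11: α=4, u≡6; β=2, v≡2 (mod 11); (6|11)=-1, (2|11)=-1; sign (−1)^0·-1^2·-1^4 = +1.
|Ram(2470, 299)| = 2, even; anisotropic at {13, 19}.

[13, 19]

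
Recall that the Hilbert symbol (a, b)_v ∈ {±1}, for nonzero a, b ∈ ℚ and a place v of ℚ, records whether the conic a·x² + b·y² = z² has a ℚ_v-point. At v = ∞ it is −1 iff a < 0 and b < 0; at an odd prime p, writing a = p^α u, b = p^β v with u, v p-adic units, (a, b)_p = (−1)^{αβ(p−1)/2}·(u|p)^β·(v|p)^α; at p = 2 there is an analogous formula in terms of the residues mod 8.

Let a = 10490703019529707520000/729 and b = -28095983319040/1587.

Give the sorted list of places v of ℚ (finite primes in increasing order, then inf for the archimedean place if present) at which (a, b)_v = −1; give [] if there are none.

(a, b) ≡ (29393, -2730) mod (ℚ^×)²; places V = {2, 3, 5, 7, 13, 17, 19, 23, ∞}.
(a,b)_2: α=16, β=11; u≡1, v≡3 (mod 8); ε(u)ε(v)=0·1, αω(v)=16·1, βω(u)=11·0; sum ≡ 0  ⇒  +1.
(a,b)_13: α=1, u≡9; β=1, v≡11 (mod 13); (9|13)=+1, (11|13)=-1; sign (−1)^0·+1^1·-1^1 = -1.
(a,b)_17: α=7, u≡11; β=4, v≡10 (mod 17); (11|17)=-1, (10|17)=-1; sign (−1)^0·-1^4·-1^7 = -1.
(a,b)_23: α=0, u≡5; β=-2, v≡14 (mod 23); (5|23)=-1, (14|23)=-1; sign (−1)^0·-1^-2·-1^0 = +1.
(a,b)_∞: sgn(29393)=+, sgn(-2730)=−, so +1.
(a,b)_19: α=3, u≡15; β=2, v≡5 (mod 19); (15|19)=-1, (5|19)=+1; sign (−1)^0·-1^2·+1^3 = +1.
(a,b)_5: α=4, u≡3; β=1, v≡1 (mod 5); (3|5)=-1, (1|5)=+1; sign (−1)^0·-1^1·+1^4 = -1.
(a,b)_7: α=1, u≡5; β=1, v≡1 (mod 7); (5|7)=-1, (1|7)=+1; sign (−1)^1·-1^1·+1^1 = +1.
(a,b)_3: α=-6, u≡2; β=-1, v≡2 (mod 3); (2|3)=-1, (2|3)=-1; sign (−1)^0·-1^-1·-1^-6 = -1.
Ram(29393, -2730) = {3, 5, 13, 17}; no ℚ_3-point on the conic.

[3, 5, 13, 17]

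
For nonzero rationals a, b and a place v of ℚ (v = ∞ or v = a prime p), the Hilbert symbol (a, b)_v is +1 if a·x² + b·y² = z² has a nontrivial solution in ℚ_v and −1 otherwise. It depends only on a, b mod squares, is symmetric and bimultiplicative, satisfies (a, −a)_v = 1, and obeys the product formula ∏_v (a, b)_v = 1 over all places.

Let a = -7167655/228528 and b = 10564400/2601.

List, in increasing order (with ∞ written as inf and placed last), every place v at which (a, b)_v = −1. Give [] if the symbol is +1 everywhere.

Mod squares: a ≡ -165, b ≡ 11. Check v ∈ {∞, 2, 3, 5, 7, 11, 17, 19, 23}.
v=17: a=17^0·(≡10), b=17^-2·(≡10) mod 17; (10|17)=-1, (10|17)=-1; (−1)^{0·-2·8}·(-1)^-2·(-1)^0 = +1.
v=5: a=5^1·(≡3), b=5^2·(≡1) mod 5; (3|5)=-1, (1|5)=+1; (−1)^{1·2·2}·(-1)^2·(+1)^1 = +1.
v=19: a=19^4·(≡9), b=19^0·(≡9) mod 19; (9|19)=+1, (9|19)=+1; (−1)^{4·0·9}·(+1)^0·(+1)^4 = +1.
v=23: a=23^-2·(≡10), b=23^0·(≡20) mod 23; (10|23)=-1, (20|23)=-1; (−1)^{-2·0·11}·(-1)^0·(-1)^-2 = +1.
v=7: a=7^0·(≡5), b=7^4·(≡1) mod 7; (5|7)=-1, (1|7)=+1; (−1)^{0·4·3}·(-1)^4·(+1)^0 = +1.
v=3: a=3^-3·(≡2), b=3^-2·(≡2) mod 3; (2|3)=-1, (2|3)=-1; (−1)^{-3·-2·1}·(-1)^-2·(-1)^-3 = -1.
v=2: v_2(a)=-4, v_2(b)=4; units ≡ 3, 3 (mod 8); ε·ε+αω+βω = 1·1+-4·1+4·1 ≡ 1  ⇒  (a,b)_2 = -1.
v=11: a=11^1·(≡8), b=11^1·(≡9) mod 11; (8|11)=-1, (9|11)=+1; (−1)^{1·1·5}·(-1)^1·(+1)^1 = +1.
v=∞: -165 < 0 and 11 > 0  ⇒  (a,b)_∞ = +1.
|Ram(-165, 11)| = 2, even; anisotropic at {2, 3}.

[2, 3]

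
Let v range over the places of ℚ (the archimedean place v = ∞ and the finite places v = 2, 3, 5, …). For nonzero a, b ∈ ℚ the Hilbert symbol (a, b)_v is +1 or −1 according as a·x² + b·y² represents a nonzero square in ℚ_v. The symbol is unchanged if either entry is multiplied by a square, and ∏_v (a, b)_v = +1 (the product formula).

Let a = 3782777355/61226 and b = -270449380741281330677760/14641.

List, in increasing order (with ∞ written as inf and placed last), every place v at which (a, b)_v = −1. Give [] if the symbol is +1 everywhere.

[2, 5, 11, 17, 19, 23]

(a, b) ≡ (1009470, -22610) mod (ℚ^×)²; places V = {2, 3, 5, 7, 11, 17, 19, 23, ∞}.
(a,b)_3: α=9, u≡1; β=18, v≡1 (mod 3); (1|3)=+1, (1|3)=+1; sign (−1)^0·+1^18·+1^9 = +1.
(a,b)_7: α=1, u≡5; β=1, v≡4 (mod 7); (5|7)=-1, (4|7)=+1; sign (−1)^1·-1^1·+1^1 = +1.
(a,b)_2: α=-1, β=11; u≡7, v≡7 (mod 8); ε(u)ε(v)=1·1, αω(v)=-1·0, βω(u)=11·0; sum ≡ 1  ⇒  -1.
(a,b)_11: α=-3, u≡8; β=-4, v≡10 (mod 11); (8|11)=-1, (10|11)=-1; sign (−1)^0·-1^-4·-1^-3 = -1.
(a,b)_∞: sgn(1009470)=+, sgn(-22610)=−, so +1.
(a,b)_5: α=1, u≡1; β=1, v≡3 (mod 5); (1|5)=+1, (3|5)=-1; sign (−1)^0·+1^1·-1^1 = -1.
(a,b)_19: α=1, u≡11; β=3, v≡9 (mod 19); (11|19)=+1, (9|19)=+1; sign (−1)^1·+1^3·+1^1 = -1.
(a,b)_17: α=2, u≡5; β=5, v≡9 (mod 17); (5|17)=-1, (9|17)=+1; sign (−1)^0·-1^5·+1^2 = -1.
(a,b)_23: α=-1, u≡9; β=0, v≡22 (mod 23); (9|23)=+1, (22|23)=-1; sign (−1)^0·+1^0·-1^-1 = -1.
|Ram(1009470, -22610)| = 6, even; anisotropic at {2, 5, 11, 17, 19, 23}.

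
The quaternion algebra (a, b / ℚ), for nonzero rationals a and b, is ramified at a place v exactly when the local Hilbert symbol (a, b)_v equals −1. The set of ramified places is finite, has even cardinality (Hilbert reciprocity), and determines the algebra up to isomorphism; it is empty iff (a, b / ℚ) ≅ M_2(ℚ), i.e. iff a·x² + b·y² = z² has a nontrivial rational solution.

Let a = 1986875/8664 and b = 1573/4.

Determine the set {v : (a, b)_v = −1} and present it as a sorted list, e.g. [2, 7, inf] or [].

[2, 11]

Mod squares: a ≡ 66, b ≡ 13. Check v ∈ {∞, 2, 3, 5, 11, 13, 17, 19}.
v=19: a=19^-2·(≡9), b=19^0·(≡18) mod 19; (9|19)=+1, (18|19)=-1; (−1)^{-2·0·9}·(+1)^0·(-1)^-2 = +1.
v=13: a=13^0·(≡12), b=13^1·(≡1) mod 13; (12|13)=+1, (1|13)=+1; (−1)^{0·1·6}·(+1)^1·(+1)^0 = +1.
v=3: a=3^-1·(≡1), b=3^0·(≡1) mod 3; (1|3)=+1, (1|3)=+1; (−1)^{-1·0·1}·(+1)^0·(+1)^-1 = +1.
v=∞: 66 > 0 and 13 > 0  ⇒  (a,b)_∞ = +1.
v=17: a=17^2·(≡13), b=17^0·(≡15) mod 17; (13|17)=+1, (15|17)=+1; (−1)^{2·0·8}·(+1)^0·(+1)^2 = +1.
v=5: a=5^4·(≡1), b=5^0·(≡2) mod 5; (1|5)=+1, (2|5)=-1; (−1)^{4·0·2}·(+1)^0·(-1)^4 = +1.
v=11: a=11^1·(≡7), b=11^2·(≡6) mod 11; (7|11)=-1, (6|11)=-1; (−1)^{1·2·5}·(-1)^2·(-1)^1 = -1.
v=2: v_2(a)=-3, v_2(b)=-2; units ≡ 1, 5 (mod 8); ε·ε+αω+βω = 0·0+-3·1+-2·0 ≡ 1  ⇒  (a,b)_2 = -1.
|Ram(66, 13)| = 2, even; anisotropic at {2, 11}.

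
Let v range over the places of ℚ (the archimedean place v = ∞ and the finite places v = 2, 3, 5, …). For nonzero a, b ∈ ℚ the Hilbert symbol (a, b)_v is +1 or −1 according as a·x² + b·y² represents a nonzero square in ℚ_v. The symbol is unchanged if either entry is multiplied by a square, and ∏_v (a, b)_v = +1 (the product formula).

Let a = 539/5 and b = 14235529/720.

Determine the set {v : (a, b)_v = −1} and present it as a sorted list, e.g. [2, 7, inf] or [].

Mod squares: a ≡ 55, b ≡ 5. Check v ∈ {∞, 2, 3, 5, 7, 11}.
v=11: a=11^1·(≡1), b=11^2·(≡3) mod 11; (1|11)=+1, (3|11)=+1; (−1)^{1·2·5}·(+1)^2·(+1)^1 = +1.
v=∞: 55 > 0 and 5 > 0  ⇒  (a,b)_∞ = +1.
v=3: a=3^0·(≡1), b=3^-2·(≡2) mod 3; (1|3)=+1, (2|3)=-1; (−1)^{0·-2·1}·(+1)^-2·(-1)^0 = +1.
v=5: a=5^-1·(≡4), b=5^-1·(≡1) mod 5; (4|5)=+1, (1|5)=+1; (−1)^{-1·-1·2}·(+1)^-1·(+1)^-1 = +1.
v=7: a=7^2·(≡5), b=7^6·(≡5) mod 7; (5|7)=-1, (5|7)=-1; (−1)^{2·6·3}·(-1)^6·(-1)^2 = +1.
v=2: v_2(a)=0, v_2(b)=-4; units ≡ 7, 5 (mod 8); ε·ε+αω+βω = 1·0+0·1+-4·0 ≡ 0  ⇒  (a,b)_2 = +1.
Every local symbol is +1, so the conic 55·x² + 5·y² = z² has ℚ_v-points for all v and hence a ℚ-point; (a, b / ℚ) ≅ M_2(ℚ).

[]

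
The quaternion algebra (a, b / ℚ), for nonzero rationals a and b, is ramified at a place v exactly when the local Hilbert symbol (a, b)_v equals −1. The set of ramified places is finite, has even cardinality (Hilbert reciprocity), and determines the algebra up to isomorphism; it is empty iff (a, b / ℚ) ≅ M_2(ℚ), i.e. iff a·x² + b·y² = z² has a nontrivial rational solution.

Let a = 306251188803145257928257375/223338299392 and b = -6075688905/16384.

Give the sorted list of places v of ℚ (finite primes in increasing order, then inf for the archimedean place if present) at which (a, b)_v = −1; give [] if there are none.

(a, b) ≡ (715, -2145) mod (ℚ^×)²; places V = {2, 3, 5, 11, 13, 17, ∞}.
(a,b)_13: α=-1, u≡1; β=1, v≡10 (mod 13); (1|13)=+1, (10|13)=+1; sign (−1)^0·+1^1·+1^-1 = +1.
(a,b)_∞: sgn(715)=+, sgn(-2145)=−, so +1.
(a,b)_2: α=-34, β=-14; u≡3, v≡7 (mod 8); ε(u)ε(v)=1·1, αω(v)=-34·0, βω(u)=-14·1; sum ≡ 1  ⇒  -1.
(a,b)_11: α=9, u≡6; β=3, v≡5 (mod 11); (6|11)=-1, (5|11)=+1; sign (−1)^1·-1^3·+1^9 = +1.
(a,b)_17: α=6, u≡2; β=2, v≡11 (mod 17); (2|17)=+1, (11|17)=-1; sign (−1)^0·+1^2·-1^6 = +1.
(a,b)_5: α=3, u≡2; β=1, v≡1 (mod 5); (2|5)=-1, (1|5)=+1; sign (−1)^0·-1^1·+1^3 = -1.
(a,b)_3: α=16, u≡1; β=5, v≡2 (mod 3); (1|3)=+1, (2|3)=-1; sign (−1)^0·+1^5·-1^16 = +1.
Ram(715, -2145) = {2, 5}; no ℚ_2-point on the conic.

[2, 5]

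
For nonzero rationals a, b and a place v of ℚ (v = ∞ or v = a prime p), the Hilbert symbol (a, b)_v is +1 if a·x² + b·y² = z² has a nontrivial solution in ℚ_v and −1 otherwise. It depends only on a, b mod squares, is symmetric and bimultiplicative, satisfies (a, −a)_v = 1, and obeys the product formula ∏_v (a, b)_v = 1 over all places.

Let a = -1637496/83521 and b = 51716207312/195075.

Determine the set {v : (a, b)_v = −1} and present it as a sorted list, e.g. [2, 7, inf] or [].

(a, b) ≡ (-14, 231) mod (ℚ^×)²; places V = {2, 3, 5, 7, 11, 17, 19, 31, ∞}.
(a,b)_3: α=4, u≡1; β=-3, v≡2 (mod 3); (1|3)=+1, (2|3)=-1; sign (−1)^0·+1^-3·-1^4 = +1.
(a,b)_31: α=0, u≡29; β=2, v≡2 (mod 31); (29|31)=-1, (2|31)=+1; sign (−1)^0·-1^2·+1^0 = +1.
(a,b)_5: α=0, u≡4; β=-2, v≡4 (mod 5); (4|5)=+1, (4|5)=+1; sign (−1)^0·+1^-2·+1^0 = +1.
(a,b)_∞: sgn(-14)=−, sgn(231)=+, so +1.
(a,b)_2: α=3, β=4; u≡1, v≡7 (mod 8); ε(u)ε(v)=0·1, αω(v)=3·0, βω(u)=4·0; sum ≡ 0  ⇒  +1.
(a,b)_11: α=0, u≡7; β=3, v≡6 (mod 11); (7|11)=-1, (6|11)=-1; sign (−1)^0·-1^3·-1^0 = -1.
(a,b)_19: α=2, u≡11; β=2, v≡8 (mod 19); (11|19)=+1, (8|19)=-1; sign (−1)^0·+1^2·-1^2 = +1.
(a,b)_17: α=-4, u≡12; β=-2, v≡14 (mod 17); (12|17)=-1, (14|17)=-1; sign (−1)^0·-1^-2·-1^-4 = +1.
(a,b)_7: α=1, u≡3; β=1, v≡5 (mod 7); (3|7)=-1, (5|7)=-1; sign (−1)^1·-1^1·-1^1 = -1.
Ram(-14, 231) = {7, 11}; no ℚ_7-point on the conic.

[7, 11]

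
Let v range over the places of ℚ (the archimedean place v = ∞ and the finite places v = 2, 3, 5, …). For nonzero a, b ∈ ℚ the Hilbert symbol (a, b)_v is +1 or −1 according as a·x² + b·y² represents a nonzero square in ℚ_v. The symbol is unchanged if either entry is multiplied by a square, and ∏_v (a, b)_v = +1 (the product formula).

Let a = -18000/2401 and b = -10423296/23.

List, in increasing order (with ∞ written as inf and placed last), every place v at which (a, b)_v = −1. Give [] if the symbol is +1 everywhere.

[2, 5, 13, inf]

(a, b) ≡ (-5, -26013) mod (ℚ^×)²; places V = {2, 3, 5, 7, 13, 23, 29, ∞}.
(a,b)_29: α=0, u≡13; β=1, v≡19 (mod 29); (13|29)=+1, (19|29)=-1; sign (−1)^0·+1^1·-1^0 = +1.
(a,b)_3: α=2, u≡1; β=3, v≡2 (mod 3); (1|3)=+1, (2|3)=-1; sign (−1)^0·+1^3·-1^2 = +1.
(a,b)_23: α=0, u≡1; β=-1, v≡5 (mod 23); (1|23)=+1, (5|23)=-1; sign (−1)^0·+1^-1·-1^0 = +1.
(a,b)_13: α=0, u≡2; β=1, v≡10 (mod 13); (2|13)=-1, (10|13)=+1; sign (−1)^0·-1^1·+1^0 = -1.
(a,b)_2: α=4, β=10; u≡3, v≡3 (mod 8); ε(u)ε(v)=1·1, αω(v)=4·1, βω(u)=10·1; sum ≡ 1  ⇒  -1.
(a,b)_7: α=-4, u≡4; β=0, v≡6 (mod 7); (4|7)=+1, (6|7)=-1; sign (−1)^0·+1^0·-1^-4 = +1.
(a,b)_5: α=3, u≡1; β=0, v≡3 (mod 5); (1|5)=+1, (3|5)=-1; sign (−1)^0·+1^0·-1^3 = -1.
(a,b)_∞: sgn(-5)=−, sgn(-26013)=−, so -1.
(-5, -26013 / ℚ) ramifies at {2, 5, 13, ∞}: a division algebra.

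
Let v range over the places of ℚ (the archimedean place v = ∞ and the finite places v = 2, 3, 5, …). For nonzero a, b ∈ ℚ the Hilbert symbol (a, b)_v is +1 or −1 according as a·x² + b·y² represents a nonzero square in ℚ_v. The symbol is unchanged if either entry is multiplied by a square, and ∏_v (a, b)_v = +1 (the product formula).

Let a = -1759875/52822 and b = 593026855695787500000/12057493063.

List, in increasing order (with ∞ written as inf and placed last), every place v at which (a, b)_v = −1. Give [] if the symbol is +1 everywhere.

Mod squares: a ≡ -4290, b ≡ 9282. Check v ∈ {∞, 2, 3, 5, 7, 11, 13, 17, 19}.
v=7: a=7^-4·(≡2), b=7^-7·(≡5) mod 7; (2|7)=+1, (5|7)=-1; (−1)^{-4·-7·3}·(+1)^-7·(-1)^-4 = +1.
v=19: a=19^2·(≡4), b=19^6·(≡10) mod 19; (4|19)=+1, (10|19)=-1; (−1)^{2·6·9}·(+1)^6·(-1)^2 = +1.
v=11: a=11^-1·(≡8), b=11^-4·(≡4) mod 11; (8|11)=-1, (4|11)=+1; (−1)^{-1·-4·5}·(-1)^-4·(+1)^-1 = +1.
v=∞: -4290 < 0 and 9282 > 0  ⇒  (a,b)_∞ = +1.
v=17: a=17^0·(≡11), b=17^1·(≡16) mod 17; (11|17)=-1, (16|17)=+1; (−1)^{0·1·8}·(-1)^1·(+1)^0 = -1.
v=13: a=13^1·(≡11), b=13^3·(≡3) mod 13; (11|13)=-1, (3|13)=+1; (−1)^{1·3·6}·(-1)^3·(+1)^1 = -1.
v=5: a=5^3·(≡3), b=5^8·(≡2) mod 5; (3|5)=-1, (2|5)=-1; (−1)^{3·8·2}·(-1)^8·(-1)^3 = -1.
v=2: v_2(a)=-1, v_2(b)=5; units ≡ 7, 1 (mod 8); ε·ε+αω+βω = 1·0+-1·0+5·0 ≡ 0  ⇒  (a,b)_2 = +1.
v=3: a=3^1·(≡1), b=3^3·(≡1) mod 3; (1|3)=+1, (1|3)=+1; (−1)^{1·3·1}·(+1)^3·(+1)^1 = -1.
Ram(-4290, 9282) = {3, 5, 13, 17}; no ℚ_3-point on the conic.

[3, 5, 13, 17]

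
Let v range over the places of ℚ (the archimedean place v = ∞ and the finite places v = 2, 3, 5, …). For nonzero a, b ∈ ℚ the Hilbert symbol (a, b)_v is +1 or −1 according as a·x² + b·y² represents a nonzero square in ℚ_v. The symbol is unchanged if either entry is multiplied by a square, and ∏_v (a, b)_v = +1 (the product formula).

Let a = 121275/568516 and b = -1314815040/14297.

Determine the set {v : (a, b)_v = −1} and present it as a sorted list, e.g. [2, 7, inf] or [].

[2, 17]

(a, b) ≡ (11, -6545) mod (ℚ^×)²; places V = {2, 3, 5, 7, 11, 13, 17, 29, ∞}.
(a,b)_29: α=-2, u≡19; β=-2, v≡4 (mod 29); (19|29)=-1, (4|29)=+1; sign (−1)^0·-1^-2·+1^-2 = +1.
(a,b)_2: α=-2, β=6; u≡3, v≡7 (mod 8); ε(u)ε(v)=1·1, αω(v)=-2·0, βω(u)=6·1; sum ≡ 1  ⇒  -1.
(a,b)_3: α=2, u≡2; β=2, v≡1 (mod 3); (2|3)=-1, (1|3)=+1; sign (−1)^0·-1^2·+1^2 = +1.
(a,b)_13: α=-2, u≡5; β=0, v≡2 (mod 13); (5|13)=-1, (2|13)=-1; sign (−1)^0·-1^0·-1^-2 = +1.
(a,b)_∞: sgn(11)=+, sgn(-6545)=−, so +1.
(a,b)_17: α=0, u≡7; β=-1, v≡6 (mod 17); (7|17)=-1, (6|17)=-1; sign (−1)^0·-1^-1·-1^0 = -1.
(a,b)_7: α=2, u≡1; β=3, v≡6 (mod 7); (1|7)=+1, (6|7)=-1; sign (−1)^0·+1^3·-1^2 = +1.
(a,b)_5: α=2, u≡1; β=1, v≡1 (mod 5); (1|5)=+1, (1|5)=+1; sign (−1)^0·+1^1·+1^2 = +1.
(a,b)_11: α=1, u≡1; β=3, v≡6 (mod 11); (1|11)=+1, (6|11)=-1; sign (−1)^1·+1^3·-1^1 = +1.
|Ram(11, -6545)| = 2, even; anisotropic at {2, 17}.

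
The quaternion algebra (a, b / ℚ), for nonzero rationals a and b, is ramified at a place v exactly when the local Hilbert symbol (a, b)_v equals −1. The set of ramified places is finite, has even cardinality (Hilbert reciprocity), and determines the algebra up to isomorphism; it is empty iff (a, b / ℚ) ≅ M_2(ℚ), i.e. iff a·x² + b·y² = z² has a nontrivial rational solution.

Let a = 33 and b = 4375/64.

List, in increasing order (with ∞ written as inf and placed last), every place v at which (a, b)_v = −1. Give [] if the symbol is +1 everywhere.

[7, 11]

Mod squares: a ≡ 33, b ≡ 7. Check v ∈ {∞, 2, 3, 5, 7, 11}.
v=11: a=11^1·(≡3), b=11^0·(≡7) mod 11; (3|11)=+1, (7|11)=-1; (−1)^{1·0·5}·(+1)^0·(-1)^1 = -1.
v=3: a=3^1·(≡2), b=3^0·(≡1) mod 3; (2|3)=-1, (1|3)=+1; (−1)^{1·0·1}·(-1)^0·(+1)^1 = +1.
v=2: v_2(a)=0, v_2(b)=-6; units ≡ 1, 7 (mod 8); ε·ε+αω+βω = 0·1+0·0+-6·0 ≡ 0  ⇒  (a,b)_2 = +1.
v=5: a=5^0·(≡3), b=5^4·(≡3) mod 5; (3|5)=-1, (3|5)=-1; (−1)^{0·4·2}·(-1)^4·(-1)^0 = +1.
v=7: a=7^0·(≡5), b=7^1·(≡2) mod 7; (5|7)=-1, (2|7)=+1; (−1)^{0·1·3}·(-1)^1·(+1)^0 = -1.
v=∞: 33 > 0 and 7 > 0  ⇒  (a,b)_∞ = +1.
(33, 7 / ℚ) ramifies at {7, 11}: a division algebra.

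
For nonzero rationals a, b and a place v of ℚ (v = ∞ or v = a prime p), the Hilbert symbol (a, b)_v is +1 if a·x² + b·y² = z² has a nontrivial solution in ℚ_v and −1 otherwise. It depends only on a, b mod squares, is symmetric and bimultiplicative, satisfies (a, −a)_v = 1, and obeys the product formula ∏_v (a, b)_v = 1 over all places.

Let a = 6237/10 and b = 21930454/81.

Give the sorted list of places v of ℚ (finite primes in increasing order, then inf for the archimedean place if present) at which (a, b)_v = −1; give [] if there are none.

(a, b) ≡ (770, 129766) mod (ℚ^×)²; places V = {2, 3, 5, 7, 11, 13, 23, 31, ∞}.
(a,b)_3: α=4, u≡2; β=-4, v≡1 (mod 3); (2|3)=-1, (1|3)=+1; sign (−1)^0·-1^-4·+1^4 = +1.
(a,b)_5: α=-1, u≡1; β=0, v≡4 (mod 5); (1|5)=+1, (4|5)=+1; sign (−1)^0·+1^0·+1^-1 = +1.
(a,b)_11: α=1, u≡5; β=0, v≡10 (mod 11); (5|11)=+1, (10|11)=-1; sign (−1)^0·+1^0·-1^1 = -1.
(a,b)_2: α=-1, β=1; u≡1, v≡3 (mod 8); ε(u)ε(v)=0·1, αω(v)=-1·1, βω(u)=1·0; sum ≡ 1  ⇒  -1.
(a,b)_7: α=1, u≡3; β=1, v≡4 (mod 7); (3|7)=-1, (4|7)=+1; sign (−1)^1·-1^1·+1^1 = +1.
(a,b)_31: α=0, u≡13; β=1, v≡4 (mod 31); (13|31)=-1, (4|31)=+1; sign (−1)^0·-1^1·+1^0 = -1.
(a,b)_23: α=0, u≡5; β=1, v≡20 (mod 23); (5|23)=-1, (20|23)=-1; sign (−1)^0·-1^1·-1^0 = -1.
(a,b)_∞: sgn(770)=+, sgn(129766)=+, so +1.
(a,b)_13: α=0, u≡1; β=3, v≡8 (mod 13); (1|13)=+1, (8|13)=-1; sign (−1)^0·+1^3·-1^0 = +1.
Ram(770, 129766) = {2, 11, 23, 31}; no ℚ_2-point on the conic.

[2, 11, 23, 31]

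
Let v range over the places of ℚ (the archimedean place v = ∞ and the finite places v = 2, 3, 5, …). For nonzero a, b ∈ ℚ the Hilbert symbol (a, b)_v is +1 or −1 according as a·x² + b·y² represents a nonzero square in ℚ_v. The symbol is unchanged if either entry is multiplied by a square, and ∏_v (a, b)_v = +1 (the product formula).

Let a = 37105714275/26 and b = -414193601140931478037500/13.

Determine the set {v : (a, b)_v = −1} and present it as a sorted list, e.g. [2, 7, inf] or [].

[2, 7]

(a, b) ≡ (55614, -31395) mod (ℚ^×)²; places V = {2, 3, 5, 7, 13, 17, 23, 31, ∞}.
(a,b)_13: α=-1, u≡3; β=-1, v≡9 (mod 13); (3|13)=+1, (9|13)=+1; sign (−1)^0·+1^-1·+1^-1 = +1.
(a,b)_3: α=1, u≡1; β=5, v≡2 (mod 3); (1|3)=+1, (2|3)=-1; sign (−1)^1·+1^5·-1^1 = +1.
(a,b)_∞: sgn(55614)=+, sgn(-31395)=−, so +1.
(a,b)_7: α=4, u≡5; β=9, v≡2 (mod 7); (5|7)=-1, (2|7)=+1; sign (−1)^0·-1^9·+1^4 = -1.
(a,b)_31: α=1, u≡29; β=2, v≡2 (mod 31); (29|31)=-1, (2|31)=+1; sign (−1)^0·-1^2·+1^1 = +1.
(a,b)_17: α=2, u≡12; β=2, v≡1 (mod 17); (12|17)=-1, (1|17)=+1; sign (−1)^0·-1^2·+1^2 = +1.
(a,b)_23: α=1, u≡9; β=3, v≡7 (mod 23); (9|23)=+1, (7|23)=-1; sign (−1)^1·+1^3·-1^1 = +1.
(a,b)_2: α=-1, β=2; u≡7, v≡5 (mod 8); ε(u)ε(v)=1·0, αω(v)=-1·1, βω(u)=2·0; sum ≡ 1  ⇒  -1.
(a,b)_5: α=2, u≡1; β=5, v≡1 (mod 5); (1|5)=+1, (1|5)=+1; sign (−1)^0·+1^5·+1^2 = +1.
|Ram(55614, -31395)| = 2, even; anisotropic at {2, 7}.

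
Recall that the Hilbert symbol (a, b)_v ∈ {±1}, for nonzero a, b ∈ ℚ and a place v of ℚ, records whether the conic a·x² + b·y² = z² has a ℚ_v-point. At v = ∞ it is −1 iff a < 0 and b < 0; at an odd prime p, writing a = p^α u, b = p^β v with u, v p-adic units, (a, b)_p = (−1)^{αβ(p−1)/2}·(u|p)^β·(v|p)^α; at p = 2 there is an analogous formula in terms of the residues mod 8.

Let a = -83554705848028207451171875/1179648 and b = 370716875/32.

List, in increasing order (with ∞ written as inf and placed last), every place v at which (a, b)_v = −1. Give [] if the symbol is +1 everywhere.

Mod squares: a ≡ -28934, b ≡ 1186294. Check v ∈ {∞, 2, 3, 5, 17, 23, 37, 41}.
v=2: v_2(a)=-17, v_2(b)=-5; units ≡ 5, 3 (mod 8); ε·ε+αω+βω = 0·1+-17·1+-5·1 ≡ 0  ⇒  (a,b)_2 = +1.
v=5: a=5^10·(≡4), b=5^4·(≡1) mod 5; (4|5)=+1, (1|5)=+1; (−1)^{10·4·2}·(+1)^4·(+1)^10 = +1.
v=23: a=23^3·(≡14), b=23^1·(≡18) mod 23; (14|23)=-1, (18|23)=+1; (−1)^{3·1·11}·(-1)^1·(+1)^3 = +1.
v=17: a=17^3·(≡15), b=17^1·(≡14) mod 17; (15|17)=+1, (14|17)=-1; (−1)^{3·1·8}·(+1)^1·(-1)^3 = -1.
v=∞: -28934 < 0 and 1186294 > 0  ⇒  (a,b)_∞ = +1.
v=37: a=37^3·(≡2), b=37^1·(≡8) mod 37; (2|37)=-1, (8|37)=-1; (−1)^{3·1·18}·(-1)^1·(-1)^3 = +1.
v=41: a=41^4·(≡13), b=41^1·(≡34) mod 41; (13|41)=-1, (34|41)=-1; (−1)^{4·1·20}·(-1)^1·(-1)^4 = -1.
v=3: a=3^-2·(≡1), b=3^0·(≡1) mod 3; (1|3)=+1, (1|3)=+1; (−1)^{-2·0·1}·(+1)^0·(+1)^-2 = +1.
(-28934, 1186294 / ℚ) ramifies at {17, 41}: a division algebra.

[17, 41]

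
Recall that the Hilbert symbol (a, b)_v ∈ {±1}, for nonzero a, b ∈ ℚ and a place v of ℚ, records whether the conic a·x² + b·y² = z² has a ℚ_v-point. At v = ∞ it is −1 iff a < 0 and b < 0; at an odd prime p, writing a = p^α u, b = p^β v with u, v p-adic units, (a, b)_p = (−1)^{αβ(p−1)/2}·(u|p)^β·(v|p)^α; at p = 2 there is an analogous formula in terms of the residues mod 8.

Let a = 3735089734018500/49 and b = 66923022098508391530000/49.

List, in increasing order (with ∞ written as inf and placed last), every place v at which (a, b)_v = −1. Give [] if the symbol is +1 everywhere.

[5, 13, 19, 31]

(a, b) ≡ (65, 7657) mod (ℚ^×)²; places V = {2, 3, 5, 7, 11, 13, 19, 31, ∞}.
(a,b)_5: α=3, u≡2; β=4, v≡2 (mod 5); (2|5)=-1, (2|5)=-1; sign (−1)^0·-1^4·-1^3 = -1.
(a,b)_31: α=2, u≡11; β=3, v≡21 (mod 31); (11|31)=-1, (21|31)=-1; sign (−1)^0·-1^3·-1^2 = -1.
(a,b)_∞: sgn(65)=+, sgn(7657)=+, so +1.
(a,b)_13: α=3, u≡6; β=5, v≡4 (mod 13); (6|13)=-1, (4|13)=+1; sign (−1)^0·-1^5·+1^3 = -1.
(a,b)_19: α=2, u≡12; β=3, v≡11 (mod 19); (12|19)=-1, (11|19)=+1; sign (−1)^0·-1^3·+1^2 = -1.
(a,b)_11: α=2, u≡8; β=2, v≡9 (mod 11); (8|11)=-1, (9|11)=+1; sign (−1)^0·-1^2·+1^2 = +1.
(a,b)_7: α=-2, u≡4; β=-2, v≡6 (mod 7); (4|7)=+1, (6|7)=-1; sign (−1)^0·+1^-2·-1^-2 = +1.
(a,b)_3: α=4, u≡2; β=6, v≡1 (mod 3); (2|3)=-1, (1|3)=+1; sign (−1)^0·-1^6·+1^4 = +1.
(a,b)_2: α=2, β=4; u≡1, v≡1 (mod 8); ε(u)ε(v)=0·0, αω(v)=2·0, βω(u)=4·0; sum ≡ 0  ⇒  +1.
|Ram(65, 7657)| = 4, even; anisotropic at {5, 13, 19, 31}.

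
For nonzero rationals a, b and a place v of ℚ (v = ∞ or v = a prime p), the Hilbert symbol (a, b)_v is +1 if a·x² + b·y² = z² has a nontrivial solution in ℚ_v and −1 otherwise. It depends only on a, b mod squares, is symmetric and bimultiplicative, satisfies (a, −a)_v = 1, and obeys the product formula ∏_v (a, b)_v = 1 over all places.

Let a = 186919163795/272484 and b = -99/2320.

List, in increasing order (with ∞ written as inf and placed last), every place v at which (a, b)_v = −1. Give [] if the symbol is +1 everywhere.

(a, b) ≡ (2090795, -1595) mod (ℚ^×)²; places V = {2, 3, 5, 7, 11, 13, 23, 29, 31, 41, 47, ∞}.
(a,b)_5: α=1, u≡1; β=-1, v≡4 (mod 5); (1|5)=+1, (4|5)=+1; sign (−1)^0·+1^-1·+1^1 = +1.
(a,b)_2: α=-2, β=-4; u≡3, v≡5 (mod 8); ε(u)ε(v)=1·0, αω(v)=-2·1, βω(u)=-4·1; sum ≡ 0  ⇒  +1.
(a,b)_3: α=-4, u≡2; β=2, v≡1 (mod 3); (2|3)=-1, (1|3)=+1; sign (−1)^0·-1^2·+1^-4 = +1.
(a,b)_29: α=-2, u≡10; β=-1, v≡10 (mod 29); (10|29)=-1, (10|29)=-1; sign (−1)^0·-1^-1·-1^-2 = -1.
(a,b)_13: α=2, u≡8; β=0, v≡3 (mod 13); (8|13)=-1, (3|13)=+1; sign (−1)^0·-1^0·+1^2 = +1.
(a,b)_41: α=1, u≡33; β=0, v≡1 (mod 41); (33|41)=+1, (1|41)=+1; sign (−1)^0·+1^0·+1^1 = +1.
(a,b)_23: α=2, u≡8; β=0, v≡10 (mod 23); (8|23)=+1, (10|23)=-1; sign (−1)^0·+1^0·-1^2 = +1.
(a,b)_∞: sgn(2090795)=+, sgn(-1595)=−, so +1.
(a,b)_11: α=0, u≡4; β=1, v≡9 (mod 11); (4|11)=+1, (9|11)=+1; sign (−1)^0·+1^1·+1^0 = +1.
(a,b)_47: α=1, u≡29; β=0, v≡8 (mod 47); (29|47)=-1, (8|47)=+1; sign (−1)^0·-1^0·+1^1 = +1.
(a,b)_31: α=1, u≡10; β=0, v≡26 (mod 31); (10|31)=+1, (26|31)=-1; sign (−1)^0·+1^0·-1^1 = -1.
(a,b)_7: α=1, u≡4; β=0, v≡2 (mod 7); (4|7)=+1, (2|7)=+1; sign (−1)^0·+1^0·+1^1 = +1.
(2090795, -1595 / ℚ) ramifies at {29, 31}: a division algebra.

[29, 31]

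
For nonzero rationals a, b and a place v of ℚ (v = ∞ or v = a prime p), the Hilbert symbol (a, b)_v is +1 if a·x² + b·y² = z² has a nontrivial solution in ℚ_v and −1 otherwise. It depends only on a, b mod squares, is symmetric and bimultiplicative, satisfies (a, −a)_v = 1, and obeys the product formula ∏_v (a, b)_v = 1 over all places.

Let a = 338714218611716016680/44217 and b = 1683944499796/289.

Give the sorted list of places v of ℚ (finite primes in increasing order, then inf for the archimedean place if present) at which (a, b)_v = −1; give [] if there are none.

Mod squares: a ≡ 64090, b ≡ 283309. Check v ∈ {∞, 2, 3, 5, 13, 17, 19, 23, 29, 31, 37, 53}.
v=5: a=5^1·(≡3), b=5^0·(≡4) mod 5; (3|5)=-1, (4|5)=+1; (−1)^{1·0·2}·(-1)^0·(+1)^1 = +1.
v=19: a=19^2·(≡12), b=19^1·(≡2) mod 19; (12|19)=-1, (2|19)=-1; (−1)^{2·1·9}·(-1)^1·(-1)^2 = -1.
v=29: a=29^1·(≡1), b=29^0·(≡26) mod 29; (1|29)=+1, (26|29)=-1; (−1)^{1·0·14}·(+1)^0·(-1)^1 = -1.
v=31: a=31^2·(≡17), b=31^1·(≡8) mod 31; (17|31)=-1, (8|31)=+1; (−1)^{2·1·15}·(-1)^1·(+1)^2 = -1.
v=3: a=3^-2·(≡1), b=3^0·(≡1) mod 3; (1|3)=+1, (1|3)=+1; (−1)^{-2·0·1}·(+1)^0·(+1)^-2 = +1.
v=17: a=17^-3·(≡9), b=17^-2·(≡9) mod 17; (9|17)=+1, (9|17)=+1; (−1)^{-3·-2·8}·(+1)^-2·(+1)^-3 = +1.
v=∞: 64090 > 0 and 283309 > 0  ⇒  (a,b)_∞ = +1.
v=13: a=13^3·(≡1), b=13^1·(≡8) mod 13; (1|13)=+1, (8|13)=-1; (−1)^{3·1·6}·(+1)^1·(-1)^3 = -1.
v=2: v_2(a)=3, v_2(b)=2; units ≡ 5, 5 (mod 8); ε·ε+αω+βω = 0·0+3·1+2·1 ≡ 1  ⇒  (a,b)_2 = -1.
v=37: a=37^2·(≡13), b=37^1·(≡31) mod 37; (13|37)=-1, (31|37)=-1; (−1)^{2·1·18}·(-1)^1·(-1)^2 = -1.
v=23: a=23^4·(≡9), b=23^2·(≡6) mod 23; (9|23)=+1, (6|23)=+1; (−1)^{4·2·11}·(+1)^2·(+1)^4 = +1.
v=53: a=53^0·(≡47), b=53^2·(≡49) mod 53; (47|53)=+1, (49|53)=+1; (−1)^{0·2·26}·(+1)^2·(+1)^0 = +1.
(64090, 283309 / ℚ) ramifies at {2, 13, 19, 29, 31, 37}: a division algebra.

[2, 13, 19, 29, 31, 37]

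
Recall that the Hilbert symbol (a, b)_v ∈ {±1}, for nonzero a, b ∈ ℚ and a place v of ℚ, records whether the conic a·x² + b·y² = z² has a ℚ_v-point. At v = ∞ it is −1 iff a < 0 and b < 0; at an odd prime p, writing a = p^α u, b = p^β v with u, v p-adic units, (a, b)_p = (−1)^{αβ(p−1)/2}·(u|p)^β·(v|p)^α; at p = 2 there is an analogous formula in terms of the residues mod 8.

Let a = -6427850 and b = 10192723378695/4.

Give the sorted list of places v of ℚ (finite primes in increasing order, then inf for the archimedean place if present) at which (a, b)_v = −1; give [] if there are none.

(a, b) ≡ (-257114, 4495) mod (ℚ^×)²; places V = {2, 3, 5, 11, 13, 29, 31, 37, ∞}.
(a,b)_11: α=1, u≡3; β=2, v≡8 (mod 11); (3|11)=+1, (8|11)=-1; sign (−1)^0·+1^2·-1^1 = -1.
(a,b)_2: α=1, β=-2; u≡3, v≡7 (mod 8); ε(u)ε(v)=1·1, αω(v)=1·0, βω(u)=-2·1; sum ≡ 1  ⇒  -1.
(a,b)_29: α=1, u≡26; β=1, v≡17 (mod 29); (26|29)=-1, (17|29)=-1; sign (−1)^0·-1^1·-1^1 = +1.
(a,b)_13: α=1, u≡5; β=2, v≡3 (mod 13); (5|13)=-1, (3|13)=+1; sign (−1)^0·-1^2·+1^1 = +1.
(a,b)_∞: sgn(-257114)=−, sgn(4495)=+, so +1.
(a,b)_31: α=1, u≡9; β=1, v≡24 (mod 31); (9|31)=+1, (24|31)=-1; sign (−1)^1·+1^1·-1^1 = +1.
(a,b)_3: α=0, u≡1; β=4, v≡1 (mod 3); (1|3)=+1, (1|3)=+1; sign (−1)^0·+1^4·+1^0 = +1.
(a,b)_37: α=0, u≡12; β=2, v≡29 (mod 37); (12|37)=+1, (29|37)=-1; sign (−1)^0·+1^2·-1^0 = +1.
(a,b)_5: α=2, u≡1; β=1, v≡1 (mod 5); (1|5)=+1, (1|5)=+1; sign (−1)^0·+1^1·+1^2 = +1.
Ram(-257114, 4495) = {2, 11}; no ℚ_2-point on the conic.

[2, 11]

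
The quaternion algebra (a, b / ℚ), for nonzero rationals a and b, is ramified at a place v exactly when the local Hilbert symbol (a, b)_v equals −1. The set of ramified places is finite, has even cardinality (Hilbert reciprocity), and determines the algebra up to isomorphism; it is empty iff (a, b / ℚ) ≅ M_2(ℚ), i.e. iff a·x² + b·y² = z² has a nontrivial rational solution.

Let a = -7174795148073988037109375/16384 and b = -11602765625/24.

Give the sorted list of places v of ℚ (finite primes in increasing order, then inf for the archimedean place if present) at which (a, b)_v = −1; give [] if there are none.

(a, b) ≡ (-53295, -102) mod (ℚ^×)²; places V = {2, 3, 5, 11, 17, 19, ∞}.
(a,b)_5: α=13, u≡1; β=6, v≡2 (mod 5); (1|5)=+1, (2|5)=-1; sign (−1)^0·+1^6·-1^13 = -1.
(a,b)_17: α=3, u≡6; β=1, v≡5 (mod 17); (6|17)=-1, (5|17)=-1; sign (−1)^0·-1^1·-1^3 = +1.
(a,b)_11: α=5, u≡8; β=2, v≡8 (mod 11); (8|11)=-1, (8|11)=-1; sign (−1)^0·-1^2·-1^5 = -1.
(a,b)_2: α=-14, β=-3; u≡1, v≡5 (mod 8); ε(u)ε(v)=0·0, αω(v)=-14·1, βω(u)=-3·0; sum ≡ 0  ⇒  +1.
(a,b)_∞: sgn(-53295)=−, sgn(-102)=−, so -1.
(a,b)_3: α=1, u≡1; β=-1, v≡2 (mod 3); (1|3)=+1, (2|3)=-1; sign (−1)^1·+1^-1·-1^1 = +1.
(a,b)_19: α=5, u≡1; β=2, v≡12 (mod 19); (1|19)=+1, (12|19)=-1; sign (−1)^0·+1^2·-1^5 = -1.
Ram(-53295, -102) = {5, 11, 19, ∞}; no ℚ_5-point on the conic.

[5, 11, 19, inf]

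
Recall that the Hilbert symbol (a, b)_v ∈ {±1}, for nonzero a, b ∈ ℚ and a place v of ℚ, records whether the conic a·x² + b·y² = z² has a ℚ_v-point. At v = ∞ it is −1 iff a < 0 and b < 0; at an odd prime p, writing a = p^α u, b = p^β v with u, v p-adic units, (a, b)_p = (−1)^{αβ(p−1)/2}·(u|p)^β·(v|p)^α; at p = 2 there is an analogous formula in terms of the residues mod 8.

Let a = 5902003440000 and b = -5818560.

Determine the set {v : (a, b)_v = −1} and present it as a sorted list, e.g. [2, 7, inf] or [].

Mod squares: a ≡ 6, b ≡ -90915. Check v ∈ {∞, 2, 3, 5, 11, 19, 29}.
v=5: a=5^4·(≡4), b=5^1·(≡3) mod 5; (4|5)=+1, (3|5)=-1; (−1)^{4·1·2}·(+1)^1·(-1)^4 = +1.
v=∞: 6 > 0 and -90915 < 0  ⇒  (a,b)_∞ = +1.
v=2: v_2(a)=7, v_2(b)=6; units ≡ 3, 5 (mod 8); ε·ε+αω+βω = 1·0+7·1+6·1 ≡ 1  ⇒  (a,b)_2 = -1.
v=3: a=3^5·(≡2), b=3^1·(≡1) mod 3; (2|3)=-1, (1|3)=+1; (−1)^{5·1·1}·(-1)^1·(+1)^5 = +1.
v=29: a=29^2·(≡22), b=29^1·(≡11) mod 29; (22|29)=+1, (11|29)=-1; (−1)^{2·1·14}·(+1)^1·(-1)^2 = +1.
v=11: a=11^0·(≡8), b=11^1·(≡8) mod 11; (8|11)=-1, (8|11)=-1; (−1)^{0·1·5}·(-1)^1·(-1)^0 = -1.
v=19: a=19^2·(≡9), b=19^1·(≡2) mod 19; (9|19)=+1, (2|19)=-1; (−1)^{2·1·9}·(+1)^1·(-1)^2 = +1.
|Ram(6, -90915)| = 2, even; anisotropic at {2, 11}.

[2, 11]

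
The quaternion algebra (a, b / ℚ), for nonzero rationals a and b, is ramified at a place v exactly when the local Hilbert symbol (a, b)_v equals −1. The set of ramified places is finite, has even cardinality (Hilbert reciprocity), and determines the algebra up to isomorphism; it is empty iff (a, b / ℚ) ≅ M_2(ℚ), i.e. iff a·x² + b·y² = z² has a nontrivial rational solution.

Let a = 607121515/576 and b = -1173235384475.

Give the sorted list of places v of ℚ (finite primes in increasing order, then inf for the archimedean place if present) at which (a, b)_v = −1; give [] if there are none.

Mod squares: a ≡ 73315, b ≡ -11. Check v ∈ {∞, 2, 3, 5, 7, 11, 13, 31, 43}.
v=11: a=11^1·(≡6), b=11^1·(≡8) mod 11; (6|11)=-1, (8|11)=-1; (−1)^{1·1·5}·(-1)^1·(-1)^1 = -1.
v=5: a=5^1·(≡3), b=5^2·(≡1) mod 5; (3|5)=-1, (1|5)=+1; (−1)^{1·2·2}·(-1)^2·(+1)^1 = +1.
v=3: a=3^-2·(≡1), b=3^0·(≡1) mod 3; (1|3)=+1, (1|3)=+1; (−1)^{-2·0·1}·(+1)^0·(+1)^-2 = +1.
v=31: a=31^1·(≡2), b=31^2·(≡4) mod 31; (2|31)=+1, (4|31)=+1; (−1)^{1·2·15}·(+1)^2·(+1)^1 = +1.
v=13: a=13^2·(≡7), b=13^0·(≡2) mod 13; (7|13)=-1, (2|13)=-1; (−1)^{2·0·6}·(-1)^0·(-1)^2 = +1.
v=43: a=43^1·(≡26), b=43^2·(≡22) mod 43; (26|43)=-1, (22|43)=-1; (−1)^{1·2·21}·(-1)^2·(-1)^1 = -1.
v=7: a=7^2·(≡2), b=7^4·(≡3) mod 7; (2|7)=+1, (3|7)=-1; (−1)^{2·4·3}·(+1)^4·(-1)^2 = +1.
v=∞: 73315 > 0 and -11 < 0  ⇒  (a,b)_∞ = +1.
v=2: v_2(a)=-6, v_2(b)=0; units ≡ 3, 5 (mod 8); ε·ε+αω+βω = 1·0+-6·1+0·1 ≡ 0  ⇒  (a,b)_2 = +1.
|Ram(73315, -11)| = 2, even; anisotropic at {11, 43}.

[11, 43]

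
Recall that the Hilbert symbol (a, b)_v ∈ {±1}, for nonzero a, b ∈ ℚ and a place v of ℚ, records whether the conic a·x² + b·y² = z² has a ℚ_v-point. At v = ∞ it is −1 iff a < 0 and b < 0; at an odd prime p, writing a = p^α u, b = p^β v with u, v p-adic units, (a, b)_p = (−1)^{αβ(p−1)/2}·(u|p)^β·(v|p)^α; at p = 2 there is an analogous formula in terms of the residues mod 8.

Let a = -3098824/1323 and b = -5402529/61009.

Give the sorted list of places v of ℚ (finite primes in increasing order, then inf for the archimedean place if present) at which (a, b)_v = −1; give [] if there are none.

[29, inf]

(a, b) ≡ (-6438, -41) mod (ℚ^×)²; places V = {2, 3, 7, 11, 13, 19, 29, 37, 41, ∞}.
(a,b)_2: α=3, β=0; u≡5, v≡7 (mod 8); ε(u)ε(v)=0·1, αω(v)=3·0, βω(u)=0·1; sum ≡ 0  ⇒  +1.
(a,b)_37: α=1, u≡27; β=0, v≡12 (mod 37); (27|37)=+1, (12|37)=+1; sign (−1)^0·+1^0·+1^1 = +1.
(a,b)_3: α=-3, u≡2; β=2, v≡1 (mod 3); (2|3)=-1, (1|3)=+1; sign (−1)^0·-1^2·+1^-3 = +1.
(a,b)_7: α=-2, u≡1; β=0, v≡2 (mod 7); (1|7)=+1, (2|7)=+1; sign (−1)^0·+1^0·+1^-2 = +1.
(a,b)_13: α=0, u≡9; β=-2, v≡5 (mod 13); (9|13)=+1, (5|13)=-1; sign (−1)^0·+1^-2·-1^0 = +1.
(a,b)_∞: sgn(-6438)=−, sgn(-41)=−, so -1.
(a,b)_19: α=2, u≡13; β=-2, v≡6 (mod 19); (13|19)=-1, (6|19)=+1; sign (−1)^0·-1^-2·+1^2 = +1.
(a,b)_11: α=0, u≡10; β=4, v≡9 (mod 11); (10|11)=-1, (9|11)=+1; sign (−1)^0·-1^4·+1^0 = +1.
(a,b)_29: α=1, u≡15; β=0, v≡17 (mod 29); (15|29)=-1, (17|29)=-1; sign (−1)^0·-1^0·-1^1 = -1.
(a,b)_41: α=0, u≡37; β=1, v≡5 (mod 41); (37|41)=+1, (5|41)=+1; sign (−1)^0·+1^1·+1^0 = +1.
|Ram(-6438, -41)| = 2, even; anisotropic at {29, ∞}.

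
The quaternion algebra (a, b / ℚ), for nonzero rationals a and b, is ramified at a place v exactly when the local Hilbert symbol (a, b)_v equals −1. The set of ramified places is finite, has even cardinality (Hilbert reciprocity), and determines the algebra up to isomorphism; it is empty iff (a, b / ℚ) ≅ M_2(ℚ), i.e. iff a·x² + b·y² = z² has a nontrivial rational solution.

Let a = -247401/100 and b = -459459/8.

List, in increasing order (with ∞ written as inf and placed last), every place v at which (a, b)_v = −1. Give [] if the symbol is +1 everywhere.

(a, b) ≡ (-561, -102102) mod (ℚ^×)²; places V = {2, 3, 5, 7, 11, 13, 17, ∞}.
(a,b)_7: α=2, u≡6; β=1, v≡2 (mod 7); (6|7)=-1, (2|7)=+1; sign (−1)^0·-1^1·+1^2 = -1.
(a,b)_11: α=1, u≡4; β=1, v≡8 (mod 11); (4|11)=+1, (8|11)=-1; sign (−1)^1·+1^1·-1^1 = +1.
(a,b)_17: α=1, u≡9; β=1, v≡11 (mod 17); (9|17)=+1, (11|17)=-1; sign (−1)^0·+1^1·-1^1 = -1.
(a,b)_3: α=3, u≡2; β=3, v≡1 (mod 3); (2|3)=-1, (1|3)=+1; sign (−1)^1·-1^3·+1^3 = +1.
(a,b)_13: α=0, u≡6; β=1, v≡7 (mod 13); (6|13)=-1, (7|13)=-1; sign (−1)^0·-1^1·-1^0 = -1.
(a,b)_2: α=-2, β=-3; u≡7, v≡5 (mod 8); ε(u)ε(v)=1·0, αω(v)=-2·1, βω(u)=-3·0; sum ≡ 0  ⇒  +1.
(a,b)_∞: sgn(-561)=−, sgn(-102102)=−, so -1.
(a,b)_5: α=-2, u≡1; β=0, v≡2 (mod 5); (1|5)=+1, (2|5)=-1; sign (−1)^0·+1^0·-1^-2 = +1.
(-561, -102102 / ℚ) ramifies at {7, 13, 17, ∞}: a division algebra.

[7, 13, 17, inf]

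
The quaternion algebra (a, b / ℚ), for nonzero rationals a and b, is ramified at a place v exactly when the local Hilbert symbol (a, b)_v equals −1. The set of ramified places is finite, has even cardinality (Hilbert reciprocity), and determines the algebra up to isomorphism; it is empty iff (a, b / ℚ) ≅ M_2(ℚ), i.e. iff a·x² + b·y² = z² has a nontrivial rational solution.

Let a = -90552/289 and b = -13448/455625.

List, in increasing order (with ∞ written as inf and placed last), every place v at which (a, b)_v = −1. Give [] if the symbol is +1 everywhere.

[7, inf]

Mod squares: a ≡ -462, b ≡ -2. Check v ∈ {∞, 2, 3, 5, 7, 11, 17, 41}.
v=3: a=3^1·(≡2), b=3^-6·(≡1) mod 3; (2|3)=-1, (1|3)=+1; (−1)^{1·-6·1}·(-1)^-6·(+1)^1 = +1.
v=2: v_2(a)=3, v_2(b)=3; units ≡ 1, 7 (mod 8); ε·ε+αω+βω = 0·1+3·0+3·0 ≡ 0  ⇒  (a,b)_2 = +1.
v=7: a=7^3·(≡1), b=7^0·(≡3) mod 7; (1|7)=+1, (3|7)=-1; (−1)^{3·0·3}·(+1)^0·(-1)^3 = -1.
v=5: a=5^0·(≡2), b=5^-4·(≡3) mod 5; (2|5)=-1, (3|5)=-1; (−1)^{0·-4·2}·(-1)^-4·(-1)^0 = +1.
v=11: a=11^1·(≡6), b=11^0·(≡1) mod 11; (6|11)=-1, (1|11)=+1; (−1)^{1·0·5}·(-1)^0·(+1)^1 = +1.
v=∞: -462 < 0 and -2 < 0  ⇒  (a,b)_∞ = -1.
v=41: a=41^0·(≡29), b=41^2·(≡1) mod 41; (29|41)=-1, (1|41)=+1; (−1)^{0·2·20}·(-1)^2·(+1)^0 = +1.
v=17: a=17^-2·(≡7), b=17^0·(≡2) mod 17; (7|17)=-1, (2|17)=+1; (−1)^{-2·0·8}·(-1)^0·(+1)^-2 = +1.
Ram(-462, -2) = {7, ∞}; no ℚ_7-point on the conic.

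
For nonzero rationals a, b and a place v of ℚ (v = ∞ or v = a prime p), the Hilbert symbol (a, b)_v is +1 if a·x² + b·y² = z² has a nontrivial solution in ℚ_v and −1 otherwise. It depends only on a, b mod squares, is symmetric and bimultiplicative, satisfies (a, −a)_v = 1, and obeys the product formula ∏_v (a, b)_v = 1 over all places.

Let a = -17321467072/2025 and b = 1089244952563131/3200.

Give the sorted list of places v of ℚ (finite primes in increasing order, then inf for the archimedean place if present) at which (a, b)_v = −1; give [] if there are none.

[2, 7, 23, 29]

Mod squares: a ≡ -667, b ≡ 182. Check v ∈ {∞, 2, 3, 5, 7, 13, 19, 23, 29}.
v=19: a=19^0·(≡4), b=19^2·(≡16) mod 19; (4|19)=+1, (16|19)=+1; (−1)^{0·2·9}·(+1)^2·(+1)^0 = +1.
v=∞: -667 < 0 and 182 > 0  ⇒  (a,b)_∞ = +1.
v=13: a=13^2·(≡1), b=13^3·(≡12) mod 13; (1|13)=+1, (12|13)=+1; (−1)^{2·3·6}·(+1)^3·(+1)^2 = +1.
v=3: a=3^-4·(≡2), b=3^2·(≡2) mod 3; (2|3)=-1, (2|3)=-1; (−1)^{-4·2·1}·(-1)^2·(-1)^-4 = +1.
v=5: a=5^-2·(≡3), b=5^-2·(≡2) mod 5; (3|5)=-1, (2|5)=-1; (−1)^{-2·-2·2}·(-1)^-2·(-1)^-2 = +1.
v=7: a=7^4·(≡6), b=7^3·(≡3) mod 7; (6|7)=-1, (3|7)=-1; (−1)^{4·3·3}·(-1)^3·(-1)^4 = -1.
v=2: v_2(a)=6, v_2(b)=-7; units ≡ 5, 3 (mod 8); ε·ε+αω+βω = 0·1+6·1+-7·1 ≡ 1  ⇒  (a,b)_2 = -1.
v=29: a=29^1·(≡16), b=29^2·(≡10) mod 29; (16|29)=+1, (10|29)=-1; (−1)^{1·2·14}·(+1)^2·(-1)^1 = -1.
v=23: a=23^1·(≡21), b=23^2·(≡20) mod 23; (21|23)=-1, (20|23)=-1; (−1)^{1·2·11}·(-1)^2·(-1)^1 = -1.
Ram(-667, 182) = {2, 7, 23, 29}; no ℚ_2-point on the conic.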